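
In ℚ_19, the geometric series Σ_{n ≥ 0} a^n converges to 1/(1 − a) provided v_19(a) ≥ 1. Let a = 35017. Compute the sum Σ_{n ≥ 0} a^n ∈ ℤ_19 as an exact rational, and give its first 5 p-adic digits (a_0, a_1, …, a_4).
Σ a^n = 1/(1 − a) = -1/35016;  first 5 digits = (1, 0, 2, 5, 4)

v_19(a) = 2 ≥ 1, so the series converges in ℤ_19 to 1/(1 − a) = 1/(1 − 35017) = -1/35016. Expand this rational in ℤ_19: compute digits iteratively via d_i = x_i mod 19, x_{i+1} = (x_i − d_i)/19. The first 5 digits are (1, 0, 2, 5, 4).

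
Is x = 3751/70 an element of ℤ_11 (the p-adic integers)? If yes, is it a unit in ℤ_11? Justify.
x ∈ ℤ_11 but not a unit; v_11(x) = 2 > 0

ℤ_11 = {x ∈ ℚ_11 : v_11(x) ≥ 0} and ℤ_11^× = {x ∈ ℤ_11 : v_11(x) = 0}. Here v_11(3751/70) = v_11(num) − v_11(den) = 2; compare against these criteria.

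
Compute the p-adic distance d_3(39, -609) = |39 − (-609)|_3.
d_3(39, -609) = 1/81

Step 1 — x − y = 39 − (-609) = 648. Step 2 — v_3(648) = 4 (factor: 648 = (3^4 · 8); the sign does not affect v_p). Step 3 — |x − y|_3 = 3^{-4} = 1/81.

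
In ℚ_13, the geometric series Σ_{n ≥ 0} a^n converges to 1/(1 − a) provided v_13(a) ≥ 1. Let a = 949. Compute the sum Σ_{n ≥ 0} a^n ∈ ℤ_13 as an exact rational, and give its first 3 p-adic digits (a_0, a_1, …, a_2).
Σ a^n = 1/(1 − a) = -1/948;  first 3 digits = (1, 8, 4)

v_13(a) = 1 ≥ 1, so the series converges in ℤ_13 to 1/(1 − a) = 1/(1 − 949) = -1/948. Expand this rational in ℤ_13: compute digits iteratively via d_i = x_i mod 13, x_{i+1} = (x_i − d_i)/13. The first 3 digits are (1, 8, 4).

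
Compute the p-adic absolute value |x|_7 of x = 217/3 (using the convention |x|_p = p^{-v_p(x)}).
|217/3|_7 = 1/7

Step 1 — compute v_7(x) by factoring powers of 7 out of the numerator and denominator: v_7(217/3) = 1. Step 2 — apply |x|_p = p^{-v_p(x)} = 7^{-1} = 1/7.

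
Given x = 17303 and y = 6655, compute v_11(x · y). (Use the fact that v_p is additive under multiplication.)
v_11(115151465) = 6

v_p(x) = 3 (factor: 17303 = 11^3 · 13); v_p(y) = 3 (factor: 6655 = 11^3 · 5). Additivity: v_p(xy) = v_p(x) + v_p(y) = 3 + 3 = 6. (Direct check: xy = 115151465 = 11^6 · (65).)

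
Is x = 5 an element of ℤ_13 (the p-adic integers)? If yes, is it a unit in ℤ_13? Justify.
x ∈ ℤ_13^× (unit); v_13(x) = 0

ℤ_13 = {x ∈ ℚ_13 : v_13(x) ≥ 0} and ℤ_13^× = {x ∈ ℤ_13 : v_13(x) = 0}. Here v_13(5) = v_13(num) − v_13(den) = 0; compare against these criteria.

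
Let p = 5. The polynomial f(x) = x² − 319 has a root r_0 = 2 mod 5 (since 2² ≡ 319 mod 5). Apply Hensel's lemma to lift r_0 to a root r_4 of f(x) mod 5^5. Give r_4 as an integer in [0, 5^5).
r_4 = 1087 (mod 3125)

Hensel's recurrence: r_{i+1} = r_i − f(r_i)·(f′(r_i))^{-1} mod 5^{i+2}, with f′(x) = 2x. Iterate:
  r_0 = 2 (mod 5)
  r_1 = 12 (mod 25)
  r_2 = 87 (mod 125)
  r_3 = 462 (mod 625)
  r_4 = 1087 (mod 3125)
Final: r_4 = 1087, and one checks f(r_4) ≡ 0 mod 5^5.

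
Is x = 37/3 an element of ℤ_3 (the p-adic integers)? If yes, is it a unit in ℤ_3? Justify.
x ∉ ℤ_3 (v_3(x) = -1 < 0)

ℤ_3 = {x ∈ ℚ_3 : v_3(x) ≥ 0} and ℤ_3^× = {x ∈ ℤ_3 : v_3(x) = 0}. Here v_3(37/3) = v_3(num) − v_3(den) = -1; compare against these criteria.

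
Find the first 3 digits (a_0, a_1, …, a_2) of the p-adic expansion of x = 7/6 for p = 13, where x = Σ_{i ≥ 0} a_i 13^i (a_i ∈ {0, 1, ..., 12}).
(a_0, …, a_2) = (12, 10, 10)

v_13(7/6) = 0 (numerator and denominator both coprime to 13), so x ∈ ℤ_13^×. Compute digits iteratively via a_i = x_i mod 13, x_{i+1} = (x_i − a_i)/13, with x_0 = x:
  x_0 = 7/6;  a_0 = 12;  x_1 = (x_0 − 12)/13 = -5/6
  x_1 = -5/6;  a_1 = 10;  x_2 = (x_1 − 10)/13 = -5/6
  x_2 = -5/6;  a_2 = 10;  x_3 = (x_2 − 10)/13 = -5/6
Digits: (12, 10, 10).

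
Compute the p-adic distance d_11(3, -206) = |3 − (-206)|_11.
d_11(3, -206) = 1/11

Step 1 — x − y = 3 − (-206) = 209. Step 2 — v_11(209) = 1 (factor: 209 = (11^1 · 19); the sign does not affect v_p). Step 3 — |x − y|_11 = 11^{-1} = 1/11.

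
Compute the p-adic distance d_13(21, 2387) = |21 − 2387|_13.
d_13(21, 2387) = 1/169

Step 1 — x − y = 21 − 2387 = -2366. Step 2 — v_13(-2366) = 2 (factor: -2366 = −(13^2 · 14); the sign does not affect v_p). Step 3 — |x − y|_13 = 13^{-2} = 1/169.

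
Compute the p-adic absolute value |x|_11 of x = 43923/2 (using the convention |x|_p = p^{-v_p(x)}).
|43923/2|_11 = 1/14641

Step 1 — compute v_11(x) by factoring powers of 11 out of the numerator and denominator: v_11(43923/2) = 4. Step 2 — apply |x|_p = p^{-v_p(x)} = 11^{-4} = 1/14641.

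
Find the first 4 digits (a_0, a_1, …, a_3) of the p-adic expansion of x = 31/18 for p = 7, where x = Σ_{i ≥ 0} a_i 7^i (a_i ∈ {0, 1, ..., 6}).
(a_0, …, a_3) = (6, 6, 1, 4)

v_7(31/18) = 0 (numerator and denominator both coprime to 7), so x ∈ ℤ_7^×. Compute digits iteratively via a_i = x_i mod 7, x_{i+1} = (x_i − a_i)/7, with x_0 = x:
  x_0 = 31/18;  a_0 = 6;  x_1 = (x_0 − 6)/7 = -11/18
  x_1 = -11/18;  a_1 = 6;  x_2 = (x_1 − 6)/7 = -17/18
  x_2 = -17/18;  a_2 = 1;  x_3 = (x_2 − 1)/7 = -5/18
  x_3 = -5/18;  a_3 = 4;  x_4 = (x_3 − 4)/7 = -11/18
Digits: (6, 6, 1, 4).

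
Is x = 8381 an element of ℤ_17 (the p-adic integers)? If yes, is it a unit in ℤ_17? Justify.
x ∈ ℤ_17 but not a unit; v_17(x) = 2 > 0

ℤ_17 = {x ∈ ℚ_17 : v_17(x) ≥ 0} and ℤ_17^× = {x ∈ ℤ_17 : v_17(x) = 0}. Here v_17(8381) = v_17(num) − v_17(den) = 2; compare against these criteria.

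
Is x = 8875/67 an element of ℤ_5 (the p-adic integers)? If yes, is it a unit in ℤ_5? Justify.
x ∈ ℤ_5 but not a unit; v_5(x) = 3 > 0

ℤ_5 = {x ∈ ℚ_5 : v_5(x) ≥ 0} and ℤ_5^× = {x ∈ ℤ_5 : v_5(x) = 0}. Here v_5(8875/67) = v_5(num) − v_5(den) = 3; compare against these criteria.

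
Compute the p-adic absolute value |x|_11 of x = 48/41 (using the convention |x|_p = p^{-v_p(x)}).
|48/41|_11 = 1

Step 1 — compute v_11(x) by factoring powers of 11 out of the numerator and denominator: v_11(48/41) = 0. Step 2 — apply |x|_p = p^{-v_p(x)} = 11^{0} = 1.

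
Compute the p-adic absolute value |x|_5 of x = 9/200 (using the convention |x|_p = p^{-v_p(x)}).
|9/200|_5 = 25

Step 1 — compute v_5(x) by factoring powers of 5 out of the numerator and denominator: v_5(9/200) = -2. Step 2 — apply |x|_p = p^{-v_p(x)} = 5^{2} = 25.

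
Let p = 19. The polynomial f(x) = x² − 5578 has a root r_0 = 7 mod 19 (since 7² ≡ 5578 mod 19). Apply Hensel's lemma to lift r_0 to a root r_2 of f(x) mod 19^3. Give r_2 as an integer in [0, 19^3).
r_2 = 1717 (mod 6859)

Hensel's recurrence: r_{i+1} = r_i − f(r_i)·(f′(r_i))^{-1} mod 19^{i+2}, with f′(x) = 2x. Iterate:
  r_0 = 7 (mod 19)
  r_1 = 273 (mod 361)
  r_2 = 1717 (mod 6859)
Final: r_2 = 1717, and one checks f(r_2) ≡ 0 mod 19^3.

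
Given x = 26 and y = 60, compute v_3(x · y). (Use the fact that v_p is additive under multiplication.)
v_3(1560) = 1

v_p(x) = 0 (factor: 26 = 3^0 · 26); v_p(y) = 1 (factor: 60 = 3^1 · 20). Additivity: v_p(xy) = v_p(x) + v_p(y) = 0 + 1 = 1. (Direct check: xy = 1560 = 3^1 · (520).)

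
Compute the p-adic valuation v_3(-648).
v_3(-648) = 4

v_3(n) is the largest exponent k such that 3^k divides n. Factor out: -648 = -3^4 · 8. (Sign doesn't affect v_p.) So v_3(-648) = 4.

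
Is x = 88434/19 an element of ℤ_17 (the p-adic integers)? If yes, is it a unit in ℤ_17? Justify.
x ∈ ℤ_17 but not a unit; v_17(x) = 3 > 0

ℤ_17 = {x ∈ ℚ_17 : v_17(x) ≥ 0} and ℤ_17^× = {x ∈ ℤ_17 : v_17(x) = 0}. Here v_17(88434/19) = v_17(num) − v_17(den) = 3; compare against these criteria.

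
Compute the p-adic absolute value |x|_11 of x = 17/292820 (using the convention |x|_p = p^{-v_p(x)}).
|17/292820|_11 = 14641

Step 1 — compute v_11(x) by factoring powers of 11 out of the numerator and denominator: v_11(17/292820) = -4. Step 2 — apply |x|_p = p^{-v_p(x)} = 11^{4} = 14641.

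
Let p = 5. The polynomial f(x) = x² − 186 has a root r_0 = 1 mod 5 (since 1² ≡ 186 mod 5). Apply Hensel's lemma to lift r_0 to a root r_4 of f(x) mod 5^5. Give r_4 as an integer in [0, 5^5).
r_4 = 331 (mod 3125)

Hensel's recurrence: r_{i+1} = r_i − f(r_i)·(f′(r_i))^{-1} mod 5^{i+2}, with f′(x) = 2x. Iterate:
  r_0 = 1 (mod 5)
  r_1 = 6 (mod 25)
  r_2 = 81 (mod 125)
  r_3 = 331 (mod 625)
  r_4 = 331 (mod 3125)
Final: r_4 = 331, and one checks f(r_4) ≡ 0 mod 5^5.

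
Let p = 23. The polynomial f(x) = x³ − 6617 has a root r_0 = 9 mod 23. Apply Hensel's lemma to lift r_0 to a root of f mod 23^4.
r_3 = 230170 (mod 279841)

Hensel: r_{i+1} = r_i − f(r_i)/f′(r_i) mod 23^{i+2}, where f′(x) = 3x². Iterate:
  r_0 = 9 (mod 23)
  r_1 = 55 (mod 529)
  r_2 = 11164 (mod 12167)
  r_3 = 230170 (mod 279841)
Final: r = 230170 with f(r) ≡ 0 mod 23^4.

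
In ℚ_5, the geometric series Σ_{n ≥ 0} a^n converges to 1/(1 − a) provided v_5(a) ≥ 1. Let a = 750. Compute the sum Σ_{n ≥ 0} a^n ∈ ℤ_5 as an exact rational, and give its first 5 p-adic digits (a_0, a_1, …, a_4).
Σ a^n = 1/(1 − a) = -1/749;  first 5 digits = (1, 0, 0, 1, 1)

v_5(a) = 3 ≥ 1, so the series converges in ℤ_5 to 1/(1 − a) = 1/(1 − 750) = -1/749. Expand this rational in ℤ_5: compute digits iteratively via d_i = x_i mod 5, x_{i+1} = (x_i − d_i)/5. The first 5 digits are (1, 0, 0, 1, 1).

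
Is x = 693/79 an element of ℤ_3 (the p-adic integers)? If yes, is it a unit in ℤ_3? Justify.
x ∈ ℤ_3 but not a unit; v_3(x) = 2 > 0

ℤ_3 = {x ∈ ℚ_3 : v_3(x) ≥ 0} and ℤ_3^× = {x ∈ ℤ_3 : v_3(x) = 0}. Here v_3(693/79) = v_3(num) − v_3(den) = 2; compare against these criteria.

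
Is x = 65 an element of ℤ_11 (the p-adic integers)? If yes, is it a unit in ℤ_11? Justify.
x ∈ ℤ_11^× (unit); v_11(x) = 0

ℤ_11 = {x ∈ ℚ_11 : v_11(x) ≥ 0} and ℤ_11^× = {x ∈ ℤ_11 : v_11(x) = 0}. Here v_11(65) = v_11(num) − v_11(den) = 0; compare against these criteria.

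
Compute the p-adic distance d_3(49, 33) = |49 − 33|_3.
d_3(49, 33) = 1

Step 1 — x − y = 49 − 33 = 16. Step 2 — v_3(16) = 0 (factor: 16 = (3^0 · 16); the sign does not affect v_p). Step 3 — |x − y|_3 = 3^{0} = 1.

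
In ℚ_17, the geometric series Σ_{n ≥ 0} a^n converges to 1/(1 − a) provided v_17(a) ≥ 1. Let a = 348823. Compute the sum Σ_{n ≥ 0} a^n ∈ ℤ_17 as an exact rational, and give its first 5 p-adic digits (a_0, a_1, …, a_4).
Σ a^n = 1/(1 − a) = -1/348822;  first 5 digits = (1, 0, 0, 3, 4)

v_17(a) = 3 ≥ 1, so the series converges in ℤ_17 to 1/(1 − a) = 1/(1 − 348823) = -1/348822. Expand this rational in ℤ_17: compute digits iteratively via d_i = x_i mod 17, x_{i+1} = (x_i − d_i)/17. The first 5 digits are (1, 0, 0, 3, 4).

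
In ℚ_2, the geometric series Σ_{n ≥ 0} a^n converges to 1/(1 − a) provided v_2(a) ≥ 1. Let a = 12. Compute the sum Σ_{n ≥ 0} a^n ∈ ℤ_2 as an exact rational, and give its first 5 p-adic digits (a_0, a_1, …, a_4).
Σ a^n = 1/(1 − a) = -1/11;  first 5 digits = (1, 0, 1, 1, 1)

v_2(a) = 2 ≥ 1, so the series converges in ℤ_2 to 1/(1 − a) = 1/(1 − 12) = -1/11. Expand this rational in ℤ_2: compute digits iteratively via d_i = x_i mod 2, x_{i+1} = (x_i − d_i)/2. The first 5 digits are (1, 0, 1, 1, 1).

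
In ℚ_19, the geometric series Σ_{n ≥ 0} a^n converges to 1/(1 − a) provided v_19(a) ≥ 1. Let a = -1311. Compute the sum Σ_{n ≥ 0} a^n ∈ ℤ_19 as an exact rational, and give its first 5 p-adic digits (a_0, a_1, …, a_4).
Σ a^n = 1/(1 − a) = 1/1312;  first 5 digits = (1, 7, 7, 4, 1)

v_19(a) = 1 ≥ 1, so the series converges in ℤ_19 to 1/(1 − a) = 1/(1 − (-1311)) = 1/1312. Expand this rational in ℤ_19: compute digits iteratively via d_i = x_i mod 19, x_{i+1} = (x_i − d_i)/19. The first 5 digits are (1, 7, 7, 4, 1).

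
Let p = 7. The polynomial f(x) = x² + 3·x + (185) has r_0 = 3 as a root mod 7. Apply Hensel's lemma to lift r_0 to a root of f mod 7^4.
r_3 = 808 (mod 2401)

Hensel: r_{i+1} = r_i − f(r_i)·(f′(r_i))^{-1} mod 7^{i+2}, f′(x) = 2x + 3. Iterate:
  r_0 = 3 (mod 7)
  r_1 = 24 (mod 49)
  r_2 = 122 (mod 343)
  r_3 = 808 (mod 2401)
Final: r = 808 satisfies f(r) ≡ 0 mod 7^4.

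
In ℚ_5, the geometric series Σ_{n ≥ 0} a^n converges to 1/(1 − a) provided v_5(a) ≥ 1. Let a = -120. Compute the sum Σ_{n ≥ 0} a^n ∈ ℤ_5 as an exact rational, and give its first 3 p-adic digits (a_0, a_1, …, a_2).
Σ a^n = 1/(1 − a) = 1/121;  first 3 digits = (1, 1, 1)

v_5(a) = 1 ≥ 1, so the series converges in ℤ_5 to 1/(1 − a) = 1/(1 − (-120)) = 1/121. Expand this rational in ℤ_5: compute digits iteratively via d_i = x_i mod 5, x_{i+1} = (x_i − d_i)/5. The first 3 digits are (1, 1, 1).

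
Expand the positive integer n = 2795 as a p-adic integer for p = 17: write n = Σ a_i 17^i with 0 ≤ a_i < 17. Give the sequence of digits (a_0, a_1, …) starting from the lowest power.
(a_0, a_1, …) = (7, 11, 9)

Repeated division by 17 gives the digits low-to-high: 2795 = 7 + 11·17^1 + 9·17^2. Digit sequence: (7, 11, 9).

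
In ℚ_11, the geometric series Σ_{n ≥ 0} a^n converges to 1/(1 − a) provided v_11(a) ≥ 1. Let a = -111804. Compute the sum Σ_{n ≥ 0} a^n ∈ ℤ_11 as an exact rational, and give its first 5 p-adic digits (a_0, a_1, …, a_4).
Σ a^n = 1/(1 − a) = 1/111805;  first 5 digits = (1, 0, 0, 4, 3)

v_11(a) = 3 ≥ 1, so the series converges in ℤ_11 to 1/(1 − a) = 1/(1 − (-111804)) = 1/111805. Expand this rational in ℤ_11: compute digits iteratively via d_i = x_i mod 11, x_{i+1} = (x_i − d_i)/11. The first 5 digits are (1, 0, 0, 4, 3).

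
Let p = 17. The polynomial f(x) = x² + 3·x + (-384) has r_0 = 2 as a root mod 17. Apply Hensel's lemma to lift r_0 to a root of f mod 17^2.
r_1 = 138 (mod 289)

Hensel: r_{i+1} = r_i − f(r_i)·(f′(r_i))^{-1} mod 17^{i+2}, f′(x) = 2x + 3. Iterate:
  r_0 = 2 (mod 17)
  r_1 = 138 (mod 289)
Final: r = 138 satisfies f(r) ≡ 0 mod 17^2.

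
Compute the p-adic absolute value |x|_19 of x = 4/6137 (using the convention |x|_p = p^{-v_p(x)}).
|4/6137|_19 = 361

Step 1 — compute v_19(x) by factoring powers of 19 out of the numerator and denominator: v_19(4/6137) = -2. Step 2 — apply |x|_p = p^{-v_p(x)} = 19^{2} = 361.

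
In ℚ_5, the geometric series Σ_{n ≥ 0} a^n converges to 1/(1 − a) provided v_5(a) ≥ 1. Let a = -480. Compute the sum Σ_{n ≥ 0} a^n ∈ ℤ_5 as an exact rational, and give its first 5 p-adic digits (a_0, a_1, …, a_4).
Σ a^n = 1/(1 − a) = 1/481;  first 5 digits = (1, 4, 1, 3, 1)

v_5(a) = 1 ≥ 1, so the series converges in ℤ_5 to 1/(1 − a) = 1/(1 − (-480)) = 1/481. Expand this rational in ℤ_5: compute digits iteratively via d_i = x_i mod 5, x_{i+1} = (x_i − d_i)/5. The first 5 digits are (1, 4, 1, 3, 1).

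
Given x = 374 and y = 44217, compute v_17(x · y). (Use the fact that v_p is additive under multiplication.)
v_17(16537158) = 4

v_p(x) = 1 (factor: 374 = 17^1 · 22); v_p(y) = 3 (factor: 44217 = 17^3 · 9). Additivity: v_p(xy) = v_p(x) + v_p(y) = 1 + 3 = 4. (Direct check: xy = 16537158 = 17^4 · (198).)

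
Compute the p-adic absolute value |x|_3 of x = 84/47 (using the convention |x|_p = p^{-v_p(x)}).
|84/47|_3 = 1/3

Step 1 — compute v_3(x) by factoring powers of 3 out of the numerator and denominator: v_3(84/47) = 1. Step 2 — apply |x|_p = p^{-v_p(x)} = 3^{-1} = 1/3.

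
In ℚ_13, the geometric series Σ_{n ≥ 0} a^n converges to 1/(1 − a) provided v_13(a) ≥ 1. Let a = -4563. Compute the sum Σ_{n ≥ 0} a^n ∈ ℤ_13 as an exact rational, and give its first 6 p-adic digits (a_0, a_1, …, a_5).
Σ a^n = 1/(1 − a) = 1/4564;  first 6 digits = (1, 0, 12, 10, 0, 4)

v_13(a) = 2 ≥ 1, so the series converges in ℤ_13 to 1/(1 − a) = 1/(1 − (-4563)) = 1/4564. Expand this rational in ℤ_13: compute digits iteratively via d_i = x_i mod 13, x_{i+1} = (x_i − d_i)/13. The first 6 digits are (1, 0, 12, 10, 0, 4).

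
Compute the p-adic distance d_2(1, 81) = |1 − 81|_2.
d_2(1, 81) = 1/16

Step 1 — x − y = 1 − 81 = -80. Step 2 — v_2(-80) = 4 (factor: -80 = −(2^4 · 5); the sign does not affect v_p). Step 3 — |x − y|_2 = 2^{-4} = 1/16.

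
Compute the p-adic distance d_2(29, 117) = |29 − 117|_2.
d_2(29, 117) = 1/8

Step 1 — x − y = 29 − 117 = -88. Step 2 — v_2(-88) = 3 (factor: -88 = −(2^3 · 11); the sign does not affect v_p). Step 3 — |x − y|_2 = 2^{-3} = 1/8.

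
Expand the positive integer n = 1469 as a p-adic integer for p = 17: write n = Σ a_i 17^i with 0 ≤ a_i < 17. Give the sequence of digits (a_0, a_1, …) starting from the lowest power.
(a_0, a_1, …) = (7, 1, 5)

Repeated division by 17 gives the digits low-to-high: 1469 = 7 + 1·17^1 + 5·17^2. Digit sequence: (7, 1, 5).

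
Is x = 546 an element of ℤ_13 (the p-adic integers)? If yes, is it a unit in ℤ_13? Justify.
x ∈ ℤ_13 but not a unit; v_13(x) = 1 > 0

ℤ_13 = {x ∈ ℚ_13 : v_13(x) ≥ 0} and ℤ_13^× = {x ∈ ℤ_13 : v_13(x) = 0}. Here v_13(546) = v_13(num) − v_13(den) = 1; compare against these criteria.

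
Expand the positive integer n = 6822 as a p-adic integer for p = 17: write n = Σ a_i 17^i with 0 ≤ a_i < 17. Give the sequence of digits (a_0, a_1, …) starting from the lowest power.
(a_0, a_1, …) = (5, 10, 6, 1)

Repeated division by 17 gives the digits low-to-high: 6822 = 5 + 10·17^1 + 6·17^2 + 1·17^3. Digit sequence: (5, 10, 6, 1).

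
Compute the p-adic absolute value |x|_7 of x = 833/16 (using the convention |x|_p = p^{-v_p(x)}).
|833/16|_7 = 1/49

Step 1 — compute v_7(x) by factoring powers of 7 out of the numerator and denominator: v_7(833/16) = 2. Step 2 — apply |x|_p = p^{-v_p(x)} = 7^{-2} = 1/49.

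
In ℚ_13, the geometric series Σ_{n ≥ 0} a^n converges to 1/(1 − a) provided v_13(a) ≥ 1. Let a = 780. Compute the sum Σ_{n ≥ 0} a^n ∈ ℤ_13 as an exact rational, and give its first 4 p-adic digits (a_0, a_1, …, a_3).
Σ a^n = 1/(1 − a) = -1/779;  first 4 digits = (1, 8, 3, 9)

v_13(a) = 1 ≥ 1, so the series converges in ℤ_13 to 1/(1 − a) = 1/(1 − 780) = -1/779. Expand this rational in ℤ_13: compute digits iteratively via d_i = x_i mod 13, x_{i+1} = (x_i − d_i)/13. The first 4 digits are (1, 8, 3, 9).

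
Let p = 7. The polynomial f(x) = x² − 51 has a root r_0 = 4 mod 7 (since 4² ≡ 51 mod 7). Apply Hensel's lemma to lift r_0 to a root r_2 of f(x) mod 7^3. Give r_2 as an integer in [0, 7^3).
r_2 = 284 (mod 343)

Hensel's recurrence: r_{i+1} = r_i − f(r_i)·(f′(r_i))^{-1} mod 7^{i+2}, with f′(x) = 2x. Iterate:
  r_0 = 4 (mod 7)
  r_1 = 39 (mod 49)
  r_2 = 284 (mod 343)
Final: r_2 = 284, and one checks f(r_2) ≡ 0 mod 7^3.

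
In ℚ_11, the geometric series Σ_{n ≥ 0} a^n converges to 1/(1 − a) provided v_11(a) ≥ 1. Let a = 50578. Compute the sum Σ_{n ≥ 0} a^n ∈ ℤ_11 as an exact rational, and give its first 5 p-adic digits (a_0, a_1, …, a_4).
Σ a^n = 1/(1 − a) = -1/50577;  first 5 digits = (1, 0, 0, 5, 3)

v_11(a) = 3 ≥ 1, so the series converges in ℤ_11 to 1/(1 − a) = 1/(1 − 50578) = -1/50577. Expand this rational in ℤ_11: compute digits iteratively via d_i = x_i mod 11, x_{i+1} = (x_i − d_i)/11. The first 5 digits are (1, 0, 0, 5, 3).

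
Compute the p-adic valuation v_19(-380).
v_19(-380) = 1

v_19(n) is the largest exponent k such that 19^k divides n. Factor out: -380 = -19^1 · 20. (Sign doesn't affect v_p.) So v_19(-380) = 1.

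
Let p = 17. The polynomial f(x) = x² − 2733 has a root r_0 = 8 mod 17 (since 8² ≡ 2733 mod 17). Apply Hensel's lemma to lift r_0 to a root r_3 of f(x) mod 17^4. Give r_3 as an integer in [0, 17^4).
r_3 = 64676 (mod 83521)

Hensel's recurrence: r_{i+1} = r_i − f(r_i)·(f′(r_i))^{-1} mod 17^{i+2}, with f′(x) = 2x. Iterate:
  r_0 = 8 (mod 17)
  r_1 = 229 (mod 289)
  r_2 = 807 (mod 4913)
  r_3 = 64676 (mod 83521)
Final: r_3 = 64676, and one checks f(r_3) ≡ 0 mod 17^4.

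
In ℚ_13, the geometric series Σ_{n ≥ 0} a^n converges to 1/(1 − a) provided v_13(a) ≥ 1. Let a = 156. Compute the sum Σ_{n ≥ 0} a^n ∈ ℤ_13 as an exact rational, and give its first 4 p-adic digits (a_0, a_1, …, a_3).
Σ a^n = 1/(1 − a) = -1/155;  first 4 digits = (1, 12, 1, 10)

v_13(a) = 1 ≥ 1, so the series converges in ℤ_13 to 1/(1 − a) = 1/(1 − 156) = -1/155. Expand this rational in ℤ_13: compute digits iteratively via d_i = x_i mod 13, x_{i+1} = (x_i − d_i)/13. The first 4 digits are (1, 12, 1, 10).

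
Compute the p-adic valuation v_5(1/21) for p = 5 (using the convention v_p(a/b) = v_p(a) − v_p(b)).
v_5(1/21) = 0

Factor powers of 5 from the numerator and denominator of the reduced fraction: 1 = 5^0 · 1 and 21 = 5^0 · 21. Apply v_p(a/b) = v_p(a) − v_p(b): v_5(1/21) = 0 − 0 = 0.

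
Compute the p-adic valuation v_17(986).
v_17(986) = 1

v_17(n) is the largest exponent k such that 17^k divides n. Factor out: 986 = 17^1 · 58. (Sign doesn't affect v_p.) So v_17(986) = 1.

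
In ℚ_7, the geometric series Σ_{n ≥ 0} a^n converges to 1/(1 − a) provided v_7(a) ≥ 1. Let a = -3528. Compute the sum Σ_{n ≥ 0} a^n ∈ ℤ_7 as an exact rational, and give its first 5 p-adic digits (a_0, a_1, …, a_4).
Σ a^n = 1/(1 − a) = 1/3529;  first 5 digits = (1, 0, 5, 3, 2)

v_7(a) = 2 ≥ 1, so the series converges in ℤ_7 to 1/(1 − a) = 1/(1 − (-3528)) = 1/3529. Expand this rational in ℤ_7: compute digits iteratively via d_i = x_i mod 7, x_{i+1} = (x_i − d_i)/7. The first 5 digits are (1, 0, 5, 3, 2).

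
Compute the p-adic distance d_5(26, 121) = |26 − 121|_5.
d_5(26, 121) = 1/5

Step 1 — x − y = 26 − 121 = -95. Step 2 — v_5(-95) = 1 (factor: -95 = −(5^1 · 19); the sign does not affect v_p). Step 3 — |x − y|_5 = 5^{-1} = 1/5.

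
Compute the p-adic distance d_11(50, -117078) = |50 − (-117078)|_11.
d_11(50, -117078) = 1/14641

Step 1 — x − y = 50 − (-117078) = 117128. Step 2 — v_11(117128) = 4 (factor: 117128 = (11^4 · 8); the sign does not affect v_p). Step 3 — |x − y|_11 = 11^{-4} = 1/14641.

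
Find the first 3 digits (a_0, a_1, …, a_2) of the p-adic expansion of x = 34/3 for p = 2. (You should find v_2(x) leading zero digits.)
(a_0, …, a_2) = (0, 1, 1)

v_2(34/3) = 1, so a_0 = ... = a_0 = 0. Factor out: x = 2^1 · u with u = 17/3 a unit in ℤ_2. Expand u iteratively via a_{v+i} = u_i mod 2, u_{i+1} = (u_i − a_{v+i})/2:
  u_0 = 17/3;  a_1 = 1;  u_1 = (u_0 − 1)/2 = 7/3
  u_1 = 7/3;  a_2 = 1;  u_2 = (u_1 − 1)/2 = 2/3
Digits: (0, 1, 1).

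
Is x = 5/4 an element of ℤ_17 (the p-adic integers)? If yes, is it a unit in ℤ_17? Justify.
x ∈ ℤ_17^× (unit); v_17(x) = 0

ℤ_17 = {x ∈ ℚ_17 : v_17(x) ≥ 0} and ℤ_17^× = {x ∈ ℤ_17 : v_17(x) = 0}. Here v_17(5/4) = v_17(num) − v_17(den) = 0; compare against these criteria.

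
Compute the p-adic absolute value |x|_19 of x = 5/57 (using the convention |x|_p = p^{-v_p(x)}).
|5/57|_19 = 19

Step 1 — compute v_19(x) by factoring powers of 19 out of the numerator and denominator: v_19(5/57) = -1. Step 2 — apply |x|_p = p^{-v_p(x)} = 19^{1} = 19.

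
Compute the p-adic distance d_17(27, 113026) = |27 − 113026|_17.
d_17(27, 113026) = 1/4913

Step 1 — x − y = 27 − 113026 = -112999. Step 2 — v_17(-112999) = 3 (factor: -112999 = −(17^3 · 23); the sign does not affect v_p). Step 3 — |x − y|_17 = 17^{-3} = 1/4913.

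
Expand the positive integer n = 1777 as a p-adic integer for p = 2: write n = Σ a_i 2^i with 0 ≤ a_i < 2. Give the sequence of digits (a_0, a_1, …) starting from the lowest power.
(a_0, a_1, …) = (1, 0, 0, 0, 1, 1, 1, 1, 0, 1, 1)

Repeated division by 2 gives the digits low-to-high: 1777 = 1 + 1·2^4 + 1·2^5 + 1·2^6 + 1·2^7 + 1·2^9 + 1·2^10. Digit sequence: (1, 0, 0, 0, 1, 1, 1, 1, 0, 1, 1).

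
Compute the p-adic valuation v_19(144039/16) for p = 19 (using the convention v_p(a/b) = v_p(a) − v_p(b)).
v_19(144039/16) = 3

Factor powers of 19 from the numerator and denominator of the reduced fraction: 144039 = 19^3 · 21 and 16 = 19^0 · 16. Apply v_p(a/b) = v_p(a) − v_p(b): v_19(144039/16) = 3 − 0 = 3.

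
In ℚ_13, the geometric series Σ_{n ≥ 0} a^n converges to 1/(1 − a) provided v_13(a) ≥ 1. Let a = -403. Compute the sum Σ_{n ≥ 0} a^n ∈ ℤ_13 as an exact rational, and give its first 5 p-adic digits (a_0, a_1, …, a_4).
Σ a^n = 1/(1 − a) = 1/404;  first 5 digits = (1, 8, 9, 0, 3)

v_13(a) = 1 ≥ 1, so the series converges in ℤ_13 to 1/(1 − a) = 1/(1 − (-403)) = 1/404. Expand this rational in ℤ_13: compute digits iteratively via d_i = x_i mod 13, x_{i+1} = (x_i − d_i)/13. The first 5 digits are (1, 8, 9, 0, 3).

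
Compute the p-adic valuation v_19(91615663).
v_19(91615663) = 5

v_19(n) is the largest exponent k such that 19^k divides n. Factor out: 91615663 = 19^5 · 37. (Sign doesn't affect v_p.) So v_19(91615663) = 5.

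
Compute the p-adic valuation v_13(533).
v_13(533) = 1

v_13(n) is the largest exponent k such that 13^k divides n. Factor out: 533 = 13^1 · 41. (Sign doesn't affect v_p.) So v_13(533) = 1.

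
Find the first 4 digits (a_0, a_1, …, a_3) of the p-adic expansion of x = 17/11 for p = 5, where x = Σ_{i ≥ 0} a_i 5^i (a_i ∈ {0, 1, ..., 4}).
(a_0, …, a_3) = (2, 4, 1, 1)

v_5(17/11) = 0 (numerator and denominator both coprime to 5), so x ∈ ℤ_5^×. Compute digits iteratively via a_i = x_i mod 5, x_{i+1} = (x_i − a_i)/5, with x_0 = x:
  x_0 = 17/11;  a_0 = 2;  x_1 = (x_0 − 2)/5 = -1/11
  x_1 = -1/11;  a_1 = 4;  x_2 = (x_1 − 4)/5 = -9/11
  x_2 = -9/11;  a_2 = 1;  x_3 = (x_2 − 1)/5 = -4/11
  x_3 = -4/11;  a_3 = 1;  x_4 = (x_3 − 1)/5 = -3/11
Digits: (2, 4, 1, 1).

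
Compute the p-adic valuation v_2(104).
v_2(104) = 3

v_2(n) is the largest exponent k such that 2^k divides n. Factor out: 104 = 2^3 · 13. (Sign doesn't affect v_p.) So v_2(104) = 3.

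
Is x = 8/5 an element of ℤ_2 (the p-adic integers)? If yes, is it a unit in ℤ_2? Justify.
x ∈ ℤ_2 but not a unit; v_2(x) = 3 > 0

ℤ_2 = {x ∈ ℚ_2 : v_2(x) ≥ 0} and ℤ_2^× = {x ∈ ℤ_2 : v_2(x) = 0}. Here v_2(8/5) = v_2(num) − v_2(den) = 3; compare against these criteria.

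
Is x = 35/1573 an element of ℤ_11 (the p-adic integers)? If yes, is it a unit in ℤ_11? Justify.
x ∉ ℤ_11 (v_11(x) = -2 < 0)

ℤ_11 = {x ∈ ℚ_11 : v_11(x) ≥ 0} and ℤ_11^× = {x ∈ ℤ_11 : v_11(x) = 0}. Here v_11(35/1573) = v_11(num) − v_11(den) = -2; compare against these criteria.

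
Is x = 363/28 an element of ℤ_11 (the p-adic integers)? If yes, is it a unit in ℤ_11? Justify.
x ∈ ℤ_11 but not a unit; v_11(x) = 2 > 0

ℤ_11 = {x ∈ ℚ_11 : v_11(x) ≥ 0} and ℤ_11^× = {x ∈ ℤ_11 : v_11(x) = 0}. Here v_11(363/28) = v_11(num) − v_11(den) = 2; compare against these criteria.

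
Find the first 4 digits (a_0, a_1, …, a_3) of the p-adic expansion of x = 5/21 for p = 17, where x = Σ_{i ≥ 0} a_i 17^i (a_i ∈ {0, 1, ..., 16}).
(a_0, …, a_3) = (14, 0, 4, 3)

v_17(5/21) = 0 (numerator and denominator both coprime to 17), so x ∈ ℤ_17^×. Compute digits iteratively via a_i = x_i mod 17, x_{i+1} = (x_i − a_i)/17, with x_0 = x:
  x_0 = 5/21;  a_0 = 14;  x_1 = (x_0 − 14)/17 = -17/21
  x_1 = -17/21;  a_1 = 0;  x_2 = (x_1 − 0)/17 = -1/21
  x_2 = -1/21;  a_2 = 4;  x_3 = (x_2 − 4)/17 = -5/21
  x_3 = -5/21;  a_3 = 3;  x_4 = (x_3 − 3)/17 = -4/21
Digits: (14, 0, 4, 3).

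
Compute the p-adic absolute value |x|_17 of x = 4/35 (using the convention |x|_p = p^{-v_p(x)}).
|4/35|_17 = 1

Step 1 — compute v_17(x) by factoring powers of 17 out of the numerator and denominator: v_17(4/35) = 0. Step 2 — apply |x|_p = p^{-v_p(x)} = 17^{0} = 1.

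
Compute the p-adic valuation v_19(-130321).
v_19(-130321) = 4

v_19(n) is the largest exponent k such that 19^k divides n. Factor out: -130321 = -19^4 · 1. (Sign doesn't affect v_p.) So v_19(-130321) = 4.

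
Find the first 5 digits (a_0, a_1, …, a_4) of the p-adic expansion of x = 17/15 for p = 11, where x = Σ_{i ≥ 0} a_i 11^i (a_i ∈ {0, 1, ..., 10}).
(a_0, …, a_4) = (7, 9, 5, 9, 5)

v_11(17/15) = 0 (numerator and denominator both coprime to 11), so x ∈ ℤ_11^×. Compute digits iteratively via a_i = x_i mod 11, x_{i+1} = (x_i − a_i)/11, with x_0 = x:
  x_0 = 17/15;  a_0 = 7;  x_1 = (x_0 − 7)/11 = -8/15
  x_1 = -8/15;  a_1 = 9;  x_2 = (x_1 − 9)/11 = -13/15
  x_2 = -13/15;  a_2 = 5;  x_3 = (x_2 − 5)/11 = -8/15
  x_3 = -8/15;  a_3 = 9;  x_4 = (x_3 − 9)/11 = -13/15
  x_4 = -13/15;  a_4 = 5;  x_5 = (x_4 − 5)/11 = -8/15
Digits: (7, 9, 5, 9, 5).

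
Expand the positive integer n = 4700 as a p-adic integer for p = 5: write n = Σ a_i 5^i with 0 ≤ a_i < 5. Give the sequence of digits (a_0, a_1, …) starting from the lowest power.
(a_0, a_1, …) = (0, 0, 3, 2, 2, 1)

Repeated division by 5 gives the digits low-to-high: 4700 = 3·5^2 + 2·5^3 + 2·5^4 + 1·5^5. Digit sequence: (0, 0, 3, 2, 2, 1).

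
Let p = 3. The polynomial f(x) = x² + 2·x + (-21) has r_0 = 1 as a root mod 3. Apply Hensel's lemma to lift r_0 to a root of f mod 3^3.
r_2 = 19 (mod 27)

Hensel: r_{i+1} = r_i − f(r_i)·(f′(r_i))^{-1} mod 3^{i+2}, f′(x) = 2x + 2. Iterate:
  r_0 = 1 (mod 3)
  r_1 = 1 (mod 9)
  r_2 = 19 (mod 27)
Final: r = 19 satisfies f(r) ≡ 0 mod 3^3.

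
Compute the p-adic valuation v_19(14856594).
v_19(14856594) = 5

v_19(n) is the largest exponent k such that 19^k divides n. Factor out: 14856594 = 19^5 · 6. (Sign doesn't affect v_p.) So v_19(14856594) = 5.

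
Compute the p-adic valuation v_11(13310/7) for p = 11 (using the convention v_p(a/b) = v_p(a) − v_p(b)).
v_11(13310/7) = 3

Factor powers of 11 from the numerator and denominator of the reduced fraction: 13310 = 11^3 · 10 and 7 = 11^0 · 7. Apply v_p(a/b) = v_p(a) − v_p(b): v_11(13310/7) = 3 − 0 = 3.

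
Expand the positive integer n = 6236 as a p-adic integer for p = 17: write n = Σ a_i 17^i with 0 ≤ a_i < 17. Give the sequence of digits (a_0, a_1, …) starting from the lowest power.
(a_0, a_1, …) = (14, 9, 4, 1)

Repeated division by 17 gives the digits low-to-high: 6236 = 14 + 9·17^1 + 4·17^2 + 1·17^3. Digit sequence: (14, 9, 4, 1).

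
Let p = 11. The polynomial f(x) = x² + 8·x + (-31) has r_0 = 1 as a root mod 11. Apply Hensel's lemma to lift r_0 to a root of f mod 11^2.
r_1 = 100 (mod 121)

Hensel: r_{i+1} = r_i − f(r_i)·(f′(r_i))^{-1} mod 11^{i+2}, f′(x) = 2x + 8. Iterate:
  r_0 = 1 (mod 11)
  r_1 = 100 (mod 121)
Final: r = 100 satisfies f(r) ≡ 0 mod 11^2.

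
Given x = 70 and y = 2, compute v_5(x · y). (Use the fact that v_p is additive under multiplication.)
v_5(140) = 1

v_p(x) = 1 (factor: 70 = 5^1 · 14); v_p(y) = 0 (factor: 2 = 5^0 · 2). Additivity: v_p(xy) = v_p(x) + v_p(y) = 1 + 0 = 1. (Direct check: xy = 140 = 5^1 · (28).)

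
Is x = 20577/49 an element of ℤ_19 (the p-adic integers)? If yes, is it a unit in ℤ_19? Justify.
x ∈ ℤ_19 but not a unit; v_19(x) = 3 > 0

ℤ_19 = {x ∈ ℚ_19 : v_19(x) ≥ 0} and ℤ_19^× = {x ∈ ℤ_19 : v_19(x) = 0}. Here v_19(20577/49) = v_19(num) − v_19(den) = 3; compare against these criteria.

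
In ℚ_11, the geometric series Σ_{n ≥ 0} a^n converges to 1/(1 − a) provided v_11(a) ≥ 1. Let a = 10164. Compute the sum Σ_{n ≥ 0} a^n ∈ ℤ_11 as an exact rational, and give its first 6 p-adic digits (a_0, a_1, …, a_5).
Σ a^n = 1/(1 − a) = -1/10163;  first 6 digits = (1, 0, 7, 7, 5, 3)

v_11(a) = 2 ≥ 1, so the series converges in ℤ_11 to 1/(1 − a) = 1/(1 − 10164) = -1/10163. Expand this rational in ℤ_11: compute digits iteratively via d_i = x_i mod 11, x_{i+1} = (x_i − d_i)/11. The first 6 digits are (1, 0, 7, 7, 5, 3).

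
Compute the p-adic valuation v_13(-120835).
v_13(-120835) = 3

v_13(n) is the largest exponent k such that 13^k divides n. Factor out: -120835 = -13^3 · 55. (Sign doesn't affect v_p.) So v_13(-120835) = 3.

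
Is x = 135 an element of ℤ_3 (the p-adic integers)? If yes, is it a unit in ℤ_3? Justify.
x ∈ ℤ_3 but not a unit; v_3(x) = 3 > 0

ℤ_3 = {x ∈ ℚ_3 : v_3(x) ≥ 0} and ℤ_3^× = {x ∈ ℤ_3 : v_3(x) = 0}. Here v_3(135) = v_3(num) − v_3(den) = 3; compare against these criteria.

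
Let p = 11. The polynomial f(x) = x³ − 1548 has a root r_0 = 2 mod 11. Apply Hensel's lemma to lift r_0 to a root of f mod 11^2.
r_1 = 90 (mod 121)

Hensel: r_{i+1} = r_i − f(r_i)/f′(r_i) mod 11^{i+2}, where f′(x) = 3x². Iterate:
  r_0 = 2 (mod 11)
  r_1 = 90 (mod 121)
Final: r = 90 with f(r) ≡ 0 mod 11^2.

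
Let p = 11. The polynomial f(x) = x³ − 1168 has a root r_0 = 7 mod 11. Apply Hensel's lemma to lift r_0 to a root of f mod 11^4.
r_3 = 12646 (mod 14641)

Hensel: r_{i+1} = r_i − f(r_i)/f′(r_i) mod 11^{i+2}, where f′(x) = 3x². Iterate:
  r_0 = 7 (mod 11)
  r_1 = 62 (mod 121)
  r_2 = 667 (mod 1331)
  r_3 = 12646 (mod 14641)
Final: r = 12646 with f(r) ≡ 0 mod 11^4.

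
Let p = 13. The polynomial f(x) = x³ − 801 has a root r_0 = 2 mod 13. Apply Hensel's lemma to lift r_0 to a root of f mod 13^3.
r_2 = 730 (mod 2197)

Hensel: r_{i+1} = r_i − f(r_i)/f′(r_i) mod 13^{i+2}, where f′(x) = 3x². Iterate:
  r_0 = 2 (mod 13)
  r_1 = 54 (mod 169)
  r_2 = 730 (mod 2197)
Final: r = 730 with f(r) ≡ 0 mod 13^3.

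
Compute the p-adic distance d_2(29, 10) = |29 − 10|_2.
d_2(29, 10) = 1

Step 1 — x − y = 29 − 10 = 19. Step 2 — v_2(19) = 0 (factor: 19 = (2^0 · 19); the sign does not affect v_p). Step 3 — |x − y|_2 = 2^{0} = 1.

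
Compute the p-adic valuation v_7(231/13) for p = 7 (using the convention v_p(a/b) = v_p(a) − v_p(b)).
v_7(231/13) = 1

Factor powers of 7 from the numerator and denominator of the reduced fraction: 231 = 7^1 · 33 and 13 = 7^0 · 13. Apply v_p(a/b) = v_p(a) − v_p(b): v_7(231/13) = 1 − 0 = 1.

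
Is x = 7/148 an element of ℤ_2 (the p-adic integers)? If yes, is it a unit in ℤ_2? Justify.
x ∉ ℤ_2 (v_2(x) = -2 < 0)

ℤ_2 = {x ∈ ℚ_2 : v_2(x) ≥ 0} and ℤ_2^× = {x ∈ ℤ_2 : v_2(x) = 0}. Here v_2(7/148) = v_2(num) − v_2(den) = -2; compare against these criteria.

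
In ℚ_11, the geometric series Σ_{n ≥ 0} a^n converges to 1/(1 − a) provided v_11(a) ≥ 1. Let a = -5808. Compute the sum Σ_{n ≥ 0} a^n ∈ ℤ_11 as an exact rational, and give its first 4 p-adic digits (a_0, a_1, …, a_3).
Σ a^n = 1/(1 − a) = 1/5809;  first 4 digits = (1, 0, 7, 6)

v_11(a) = 2 ≥ 1, so the series converges in ℤ_11 to 1/(1 − a) = 1/(1 − (-5808)) = 1/5809. Expand this rational in ℤ_11: compute digits iteratively via d_i = x_i mod 11, x_{i+1} = (x_i − d_i)/11. The first 4 digits are (1, 0, 7, 6).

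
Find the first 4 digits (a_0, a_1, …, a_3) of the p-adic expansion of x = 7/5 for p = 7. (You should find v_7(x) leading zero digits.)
(a_0, …, a_3) = (0, 3, 1, 4)

v_7(7/5) = 1, so a_0 = ... = a_0 = 0. Factor out: x = 7^1 · u with u = 1/5 a unit in ℤ_7. Expand u iteratively via a_{v+i} = u_i mod 7, u_{i+1} = (u_i − a_{v+i})/7:
  u_0 = 1/5;  a_1 = 3;  u_1 = (u_0 − 3)/7 = -2/5
  u_1 = -2/5;  a_2 = 1;  u_2 = (u_1 − 1)/7 = -1/5
  u_2 = -1/5;  a_3 = 4;  u_3 = (u_2 − 4)/7 = -3/5
Digits: (0, 3, 1, 4).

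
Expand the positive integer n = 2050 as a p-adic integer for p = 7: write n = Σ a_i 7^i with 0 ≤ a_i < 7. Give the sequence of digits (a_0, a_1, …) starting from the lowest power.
(a_0, a_1, …) = (6, 5, 6, 5)

Repeated division by 7 gives the digits low-to-high: 2050 = 6 + 5·7^1 + 6·7^2 + 5·7^3. Digit sequence: (6, 5, 6, 5).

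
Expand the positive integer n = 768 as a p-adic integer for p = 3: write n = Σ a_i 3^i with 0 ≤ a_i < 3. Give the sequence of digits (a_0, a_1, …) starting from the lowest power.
(a_0, a_1, …) = (0, 1, 1, 1, 0, 0, 1)

Repeated division by 3 gives the digits low-to-high: 768 = 1·3^1 + 1·3^2 + 1·3^3 + 1·3^6. Digit sequence: (0, 1, 1, 1, 0, 0, 1).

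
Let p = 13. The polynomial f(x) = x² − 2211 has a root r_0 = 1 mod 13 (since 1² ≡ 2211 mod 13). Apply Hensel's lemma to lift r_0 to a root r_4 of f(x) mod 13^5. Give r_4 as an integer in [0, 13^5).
r_4 = 367160 (mod 371293)

Hensel's recurrence: r_{i+1} = r_i − f(r_i)·(f′(r_i))^{-1} mod 13^{i+2}, with f′(x) = 2x. Iterate:
  r_0 = 1 (mod 13)
  r_1 = 92 (mod 169)
  r_2 = 261 (mod 2197)
  r_3 = 24428 (mod 28561)
  r_4 = 367160 (mod 371293)
Final: r_4 = 367160, and one checks f(r_4) ≡ 0 mod 13^5.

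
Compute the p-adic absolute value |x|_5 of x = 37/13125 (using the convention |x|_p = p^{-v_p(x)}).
|37/13125|_5 = 625

Step 1 — compute v_5(x) by factoring powers of 5 out of the numerator and denominator: v_5(37/13125) = -4. Step 2 — apply |x|_p = p^{-v_p(x)} = 5^{4} = 625.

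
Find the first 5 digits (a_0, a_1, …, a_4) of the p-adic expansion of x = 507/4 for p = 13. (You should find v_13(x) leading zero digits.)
(a_0, …, a_4) = (0, 0, 4, 3, 3)

v_13(507/4) = 2, so a_0 = ... = a_1 = 0. Factor out: x = 13^2 · u with u = 3/4 a unit in ℤ_13. Expand u iteratively via a_{v+i} = u_i mod 13, u_{i+1} = (u_i − a_{v+i})/13:
  u_0 = 3/4;  a_2 = 4;  u_1 = (u_0 − 4)/13 = -1/4
  u_1 = -1/4;  a_3 = 3;  u_2 = (u_1 − 3)/13 = -1/4
  u_2 = -1/4;  a_4 = 3;  u_3 = (u_2 − 3)/13 = -1/4
Digits: (0, 0, 4, 3, 3).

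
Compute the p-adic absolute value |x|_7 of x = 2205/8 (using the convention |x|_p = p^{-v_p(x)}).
|2205/8|_7 = 1/49

Step 1 — compute v_7(x) by factoring powers of 7 out of the numerator and denominator: v_7(2205/8) = 2. Step 2 — apply |x|_p = p^{-v_p(x)} = 7^{-2} = 1/49.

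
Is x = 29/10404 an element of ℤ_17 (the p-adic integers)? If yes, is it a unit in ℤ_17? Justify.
x ∉ ℤ_17 (v_17(x) = -2 < 0)

ℤ_17 = {x ∈ ℚ_17 : v_17(x) ≥ 0} and ℤ_17^× = {x ∈ ℤ_17 : v_17(x) = 0}. Here v_17(29/10404) = v_17(num) − v_17(den) = -2; compare against these criteria.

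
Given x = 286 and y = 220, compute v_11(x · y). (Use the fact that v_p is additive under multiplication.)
v_11(62920) = 2

v_p(x) = 1 (factor: 286 = 11^1 · 26); v_p(y) = 1 (factor: 220 = 11^1 · 20). Additivity: v_p(xy) = v_p(x) + v_p(y) = 1 + 1 = 2. (Direct check: xy = 62920 = 11^2 · (520).)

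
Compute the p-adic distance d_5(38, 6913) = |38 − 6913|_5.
d_5(38, 6913) = 1/625

Step 1 — x − y = 38 − 6913 = -6875. Step 2 — v_5(-6875) = 4 (factor: -6875 = −(5^4 · 11); the sign does not affect v_p). Step 3 — |x − y|_5 = 5^{-4} = 1/625.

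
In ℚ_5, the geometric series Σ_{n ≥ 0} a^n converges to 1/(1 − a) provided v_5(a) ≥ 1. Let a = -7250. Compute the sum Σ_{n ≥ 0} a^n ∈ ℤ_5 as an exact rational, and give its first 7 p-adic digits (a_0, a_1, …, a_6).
Σ a^n = 1/(1 − a) = 1/7251;  first 7 digits = (1, 0, 0, 2, 3, 2, 3)

v_5(a) = 3 ≥ 1, so the series converges in ℤ_5 to 1/(1 − a) = 1/(1 − (-7250)) = 1/7251. Expand this rational in ℤ_5: compute digits iteratively via d_i = x_i mod 5, x_{i+1} = (x_i − d_i)/5. The first 7 digits are (1, 0, 0, 2, 3, 2, 3).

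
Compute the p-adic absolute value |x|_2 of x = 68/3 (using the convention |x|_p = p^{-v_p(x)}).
|68/3|_2 = 1/4

Step 1 — compute v_2(x) by factoring powers of 2 out of the numerator and denominator: v_2(68/3) = 2. Step 2 — apply |x|_p = p^{-v_p(x)} = 2^{-2} = 1/4.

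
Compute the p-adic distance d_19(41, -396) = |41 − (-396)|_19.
d_19(41, -396) = 1/19

Step 1 — x − y = 41 − (-396) = 437. Step 2 — v_19(437) = 1 (factor: 437 = (19^1 · 23); the sign does not affect v_p). Step 3 — |x − y|_19 = 19^{-1} = 1/19.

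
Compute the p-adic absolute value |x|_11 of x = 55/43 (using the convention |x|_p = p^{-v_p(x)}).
|55/43|_11 = 1/11

Step 1 — compute v_11(x) by factoring powers of 11 out of the numerator and denominator: v_11(55/43) = 1. Step 2 — apply |x|_p = p^{-v_p(x)} = 11^{-1} = 1/11.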